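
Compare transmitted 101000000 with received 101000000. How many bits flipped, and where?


XOR: 000000000

0 errors (received matches sent)


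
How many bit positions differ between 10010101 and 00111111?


XOR: 10101010
Count of 1s: 4

4


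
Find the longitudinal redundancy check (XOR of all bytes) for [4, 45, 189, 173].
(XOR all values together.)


XOR chain: 4 ^ 45 ^ 189 ^ 173 = 57

57


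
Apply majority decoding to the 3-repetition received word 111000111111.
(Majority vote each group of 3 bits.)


Groups: 111, 000, 111, 111
Majority votes: 1011

1011


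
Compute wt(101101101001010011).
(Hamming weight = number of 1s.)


Counting 1s in 101101101001010011

10


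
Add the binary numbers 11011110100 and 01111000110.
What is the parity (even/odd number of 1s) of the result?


11011110100 = 1780
01111000110 = 966
Sum = 2746 = 101010111010
1s count = 7

odd parity (7 ones in 101010111010)


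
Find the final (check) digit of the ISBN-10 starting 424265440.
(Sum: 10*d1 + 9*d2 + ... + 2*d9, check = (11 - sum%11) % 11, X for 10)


Weighted sum: 193
193 mod 11 = 6

Check digit: 5


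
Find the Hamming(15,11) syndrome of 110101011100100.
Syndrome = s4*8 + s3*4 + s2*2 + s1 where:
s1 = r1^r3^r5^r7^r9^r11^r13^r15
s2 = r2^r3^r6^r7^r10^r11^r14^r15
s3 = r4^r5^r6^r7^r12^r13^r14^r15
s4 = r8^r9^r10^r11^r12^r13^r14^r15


s1=1, s2=1, s3=1, s4=0

Syndrome = 7 (error at position 7)


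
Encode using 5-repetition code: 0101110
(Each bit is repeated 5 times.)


Each bit -> 5 copies

00000111110000011111111111111100000


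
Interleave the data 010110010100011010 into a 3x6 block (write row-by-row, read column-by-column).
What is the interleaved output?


Matrix:
  010110
  010100
  011010
Read columns: 000111001110101000

000111001110101000


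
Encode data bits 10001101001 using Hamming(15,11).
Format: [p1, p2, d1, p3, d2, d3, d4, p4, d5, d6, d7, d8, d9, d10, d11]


Parity bits: p1=1, p2=1, p3=0, p4=0

111000001101001


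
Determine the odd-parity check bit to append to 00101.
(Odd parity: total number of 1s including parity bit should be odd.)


Number of 1s in data: 2
Parity bit: 1

1


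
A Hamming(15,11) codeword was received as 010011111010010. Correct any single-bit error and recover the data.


Syndrome = 2: error at position 2

Data: 01111010010 (corrected bit 2)


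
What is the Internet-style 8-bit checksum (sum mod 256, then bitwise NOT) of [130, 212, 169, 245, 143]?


Sum = 899 mod 256 = 131
Complement = 124

124


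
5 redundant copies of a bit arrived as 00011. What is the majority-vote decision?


Ones: 2 out of 5
Threshold: 3

0 (2/5 voted 1)


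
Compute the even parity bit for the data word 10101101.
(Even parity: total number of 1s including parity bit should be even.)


Number of 1s in data: 5
Parity bit: 1

1


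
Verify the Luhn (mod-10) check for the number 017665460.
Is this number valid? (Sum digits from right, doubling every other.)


Luhn sum = 26
26 mod 10 = 6

Invalid (Luhn sum mod 10 = 6)


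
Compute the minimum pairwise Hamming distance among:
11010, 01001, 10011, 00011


Comparing all pairs, minimum distance: 1
Can detect 0 errors, correct 0 errors

1


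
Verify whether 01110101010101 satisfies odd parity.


Number of 1s: 8

No, parity error (8 ones)


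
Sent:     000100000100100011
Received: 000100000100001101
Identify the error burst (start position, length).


XOR: 000000000000101110

Burst at position 12, length 5


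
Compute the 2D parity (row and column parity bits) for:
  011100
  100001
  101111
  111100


Row parities: 1010
Column parities: 101110

Row P: 1010, Col P: 101110, Corner: 0


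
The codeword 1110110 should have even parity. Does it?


Number of 1s: 5

No, parity error (5 ones)


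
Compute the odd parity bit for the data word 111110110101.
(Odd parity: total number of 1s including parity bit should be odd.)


Number of 1s in data: 9
Parity bit: 0

0


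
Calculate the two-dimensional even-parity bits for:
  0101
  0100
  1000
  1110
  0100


Row parities: 01111
Column parities: 0011

Row P: 01111, Col P: 0011, Corner: 0


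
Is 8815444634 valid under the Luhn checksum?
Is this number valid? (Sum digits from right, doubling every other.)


Luhn sum = 58
58 mod 10 = 8

Invalid (Luhn sum mod 10 = 8)


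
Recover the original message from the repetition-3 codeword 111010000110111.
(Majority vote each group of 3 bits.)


Groups: 111, 010, 000, 110, 111
Majority votes: 10011

10011


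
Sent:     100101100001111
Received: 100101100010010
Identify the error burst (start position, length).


XOR: 000000000011101

Burst at position 10, length 5


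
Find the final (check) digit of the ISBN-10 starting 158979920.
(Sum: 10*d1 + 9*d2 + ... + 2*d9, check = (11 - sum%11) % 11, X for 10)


Weighted sum: 311
311 mod 11 = 3

Check digit: 8


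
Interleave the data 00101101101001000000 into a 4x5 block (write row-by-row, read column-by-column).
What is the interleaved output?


Matrix:
  00101
  10110
  10010
  00000
Read columns: 01100000110001101000

01100000110001101000


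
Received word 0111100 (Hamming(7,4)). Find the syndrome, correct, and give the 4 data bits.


Syndrome = 0: no error detected

Data: 1100 (no errors)


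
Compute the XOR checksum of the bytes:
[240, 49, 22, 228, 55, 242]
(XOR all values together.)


XOR chain: 240 ^ 49 ^ 22 ^ 228 ^ 55 ^ 242 = 246

246


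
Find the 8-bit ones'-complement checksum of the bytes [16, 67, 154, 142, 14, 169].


Sum = 562 mod 256 = 50
Complement = 205

205


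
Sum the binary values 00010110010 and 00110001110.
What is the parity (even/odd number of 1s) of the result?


00010110010 = 178
00110001110 = 398
Sum = 576 = 1001000000
1s count = 2

even parity (2 ones in 1001000000)


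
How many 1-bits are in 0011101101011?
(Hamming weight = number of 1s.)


Counting 1s in 0011101101011

8


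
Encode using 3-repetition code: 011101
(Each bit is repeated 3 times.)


Each bit -> 3 copies

000111111111000111


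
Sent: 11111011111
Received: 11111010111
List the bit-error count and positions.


XOR: 00000001000

1 error(s) at position(s): 7


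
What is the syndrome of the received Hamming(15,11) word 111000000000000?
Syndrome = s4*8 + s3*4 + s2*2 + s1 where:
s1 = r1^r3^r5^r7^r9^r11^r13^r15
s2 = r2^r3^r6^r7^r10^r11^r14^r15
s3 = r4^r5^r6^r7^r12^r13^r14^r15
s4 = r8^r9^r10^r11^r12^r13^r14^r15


s1=0, s2=0, s3=0, s4=0

Syndrome = 0 (no error)


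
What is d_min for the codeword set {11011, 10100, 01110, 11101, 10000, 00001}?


Comparing all pairs, minimum distance: 1
Can detect 0 errors, correct 0 errors

1


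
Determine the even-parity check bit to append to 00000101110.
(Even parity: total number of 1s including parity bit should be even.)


Number of 1s in data: 4
Parity bit: 0

0


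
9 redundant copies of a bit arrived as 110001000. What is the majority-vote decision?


Ones: 3 out of 9
Threshold: 5

0 (3/9 voted 1)


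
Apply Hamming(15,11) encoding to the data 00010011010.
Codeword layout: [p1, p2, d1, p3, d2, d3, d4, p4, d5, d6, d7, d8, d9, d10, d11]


Parity bits: p1=0, p2=1, p3=1, p4=1

010100110011010


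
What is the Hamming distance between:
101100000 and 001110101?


XOR: 100010101
Count of 1s: 4

4


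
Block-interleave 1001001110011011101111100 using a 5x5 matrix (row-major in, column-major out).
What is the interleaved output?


Matrix:
  10010
  01110
  01101
  11011
  11100
Read columns: 1001101111011011101000110

1001101111011011101000110


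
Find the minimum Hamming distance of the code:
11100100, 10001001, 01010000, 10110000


Comparing all pairs, minimum distance: 3
Can detect 2 errors, correct 1 errors

3


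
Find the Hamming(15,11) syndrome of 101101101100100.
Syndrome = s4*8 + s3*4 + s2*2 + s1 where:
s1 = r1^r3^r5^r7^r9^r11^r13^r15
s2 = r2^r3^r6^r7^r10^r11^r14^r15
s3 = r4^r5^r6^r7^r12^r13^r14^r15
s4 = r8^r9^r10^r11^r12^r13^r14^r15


s1=1, s2=0, s3=0, s4=1

Syndrome = 9 (error at position 9)


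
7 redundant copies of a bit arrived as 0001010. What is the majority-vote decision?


Ones: 2 out of 7
Threshold: 4

0 (2/7 voted 1)


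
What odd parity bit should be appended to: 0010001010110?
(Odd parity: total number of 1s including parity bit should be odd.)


Number of 1s in data: 5
Parity bit: 0

0


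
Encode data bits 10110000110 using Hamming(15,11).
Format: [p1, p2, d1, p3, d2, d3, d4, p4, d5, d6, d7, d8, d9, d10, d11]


Parity bits: p1=1, p2=0, p3=0, p4=0

101001100000110


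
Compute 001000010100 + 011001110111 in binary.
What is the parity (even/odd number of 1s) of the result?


001000010100 = 532
011001110111 = 1655
Sum = 2187 = 100010001011
1s count = 5

odd parity (5 ones in 100010001011)


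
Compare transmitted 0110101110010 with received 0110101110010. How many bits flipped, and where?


XOR: 0000000000000

0 errors (received matches sent)


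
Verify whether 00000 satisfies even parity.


Number of 1s: 0

Yes, parity is correct (0 ones)


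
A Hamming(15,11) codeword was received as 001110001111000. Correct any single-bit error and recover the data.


Syndrome = 6: error at position 6

Data: 11101111000 (corrected bit 6)


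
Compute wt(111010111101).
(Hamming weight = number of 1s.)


Counting 1s in 111010111101

9


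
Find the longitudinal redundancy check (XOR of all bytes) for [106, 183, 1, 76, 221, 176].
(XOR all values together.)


XOR chain: 106 ^ 183 ^ 1 ^ 76 ^ 221 ^ 176 = 253

253


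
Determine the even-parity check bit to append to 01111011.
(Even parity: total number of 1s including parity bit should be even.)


Number of 1s in data: 6
Parity bit: 0

0


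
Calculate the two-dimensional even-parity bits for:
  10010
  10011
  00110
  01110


Row parities: 0101
Column parities: 01001

Row P: 0101, Col P: 01001, Corner: 0


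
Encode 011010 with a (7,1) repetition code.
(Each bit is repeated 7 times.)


Each bit -> 7 copies

000000011111111111111000000011111110000000


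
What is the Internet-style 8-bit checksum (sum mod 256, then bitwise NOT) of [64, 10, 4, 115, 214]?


Sum = 407 mod 256 = 151
Complement = 104

104


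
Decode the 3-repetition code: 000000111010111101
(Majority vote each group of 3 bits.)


Groups: 000, 000, 111, 010, 111, 101
Majority votes: 001011

001011


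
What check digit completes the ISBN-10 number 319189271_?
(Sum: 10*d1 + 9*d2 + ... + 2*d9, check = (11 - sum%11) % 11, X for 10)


Weighted sum: 242
242 mod 11 = 0

Check digit: 0


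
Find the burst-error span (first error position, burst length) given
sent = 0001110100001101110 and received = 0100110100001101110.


XOR: 0101000000000000000

Burst at position 1, length 3


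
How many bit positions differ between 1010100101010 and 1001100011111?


XOR: 0011000110101
Count of 1s: 6

6


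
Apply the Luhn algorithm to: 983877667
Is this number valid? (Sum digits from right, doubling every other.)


Luhn sum = 54
54 mod 10 = 4

Invalid (Luhn sum mod 10 = 4)


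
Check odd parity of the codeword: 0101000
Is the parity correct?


Number of 1s: 2

No, parity error (2 ones)


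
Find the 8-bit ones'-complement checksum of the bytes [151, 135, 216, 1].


Sum = 503 mod 256 = 247
Complement = 8

8


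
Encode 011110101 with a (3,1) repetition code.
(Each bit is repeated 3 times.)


Each bit -> 3 copies

000111111111111000111000111


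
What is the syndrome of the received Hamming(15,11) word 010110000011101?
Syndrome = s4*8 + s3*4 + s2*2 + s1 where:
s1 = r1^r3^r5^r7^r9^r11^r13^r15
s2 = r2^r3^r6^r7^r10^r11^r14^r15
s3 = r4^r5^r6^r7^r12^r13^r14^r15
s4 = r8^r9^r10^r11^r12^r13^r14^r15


s1=0, s2=1, s3=1, s4=0

Syndrome = 6 (error at position 6)


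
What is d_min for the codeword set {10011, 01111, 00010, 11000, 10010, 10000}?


Comparing all pairs, minimum distance: 1
Can detect 0 errors, correct 0 errors

1


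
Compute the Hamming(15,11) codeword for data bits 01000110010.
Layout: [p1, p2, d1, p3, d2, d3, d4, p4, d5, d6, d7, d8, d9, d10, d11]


Parity bits: p1=0, p2=1, p3=0, p4=1

010010010110010


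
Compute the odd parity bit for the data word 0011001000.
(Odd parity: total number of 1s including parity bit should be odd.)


Number of 1s in data: 3
Parity bit: 0

0


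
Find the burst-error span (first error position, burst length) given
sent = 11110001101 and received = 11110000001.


XOR: 00000001100

Burst at position 7, length 2


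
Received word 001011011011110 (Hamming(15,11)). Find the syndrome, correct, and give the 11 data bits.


Syndrome = 5: error at position 5

Data: 10101011110 (corrected bit 5)


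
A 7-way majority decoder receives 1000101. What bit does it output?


Ones: 3 out of 7
Threshold: 4

0 (3/7 voted 1)


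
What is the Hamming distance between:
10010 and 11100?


XOR: 01110
Count of 1s: 3

3


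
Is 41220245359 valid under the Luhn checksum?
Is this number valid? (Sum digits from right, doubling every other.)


Luhn sum = 34
34 mod 10 = 4

Invalid (Luhn sum mod 10 = 4)


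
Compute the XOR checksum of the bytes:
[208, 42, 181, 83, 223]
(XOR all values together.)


XOR chain: 208 ^ 42 ^ 181 ^ 83 ^ 223 = 195

195


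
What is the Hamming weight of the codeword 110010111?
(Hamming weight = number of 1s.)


Counting 1s in 110010111

6


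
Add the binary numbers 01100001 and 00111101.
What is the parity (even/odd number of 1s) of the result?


01100001 = 97
00111101 = 61
Sum = 158 = 10011110
1s count = 5

odd parity (5 ones in 10011110)


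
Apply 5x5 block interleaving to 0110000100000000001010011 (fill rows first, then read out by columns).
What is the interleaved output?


Matrix:
  01100
  00100
  00000
  00010
  10011
Read columns: 0000110000110000001100001

0000110000110000001100001


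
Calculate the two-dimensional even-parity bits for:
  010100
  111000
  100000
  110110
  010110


Row parities: 01101
Column parities: 101100

Row P: 01101, Col P: 101100, Corner: 1


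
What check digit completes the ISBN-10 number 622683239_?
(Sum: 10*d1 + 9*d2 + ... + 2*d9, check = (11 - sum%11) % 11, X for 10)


Weighted sum: 234
234 mod 11 = 3

Check digit: 8


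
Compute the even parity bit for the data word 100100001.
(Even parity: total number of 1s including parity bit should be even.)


Number of 1s in data: 3
Parity bit: 1

1


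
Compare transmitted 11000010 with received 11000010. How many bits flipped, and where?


XOR: 00000000

0 errors (received matches sent)


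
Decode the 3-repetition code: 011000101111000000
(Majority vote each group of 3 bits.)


Groups: 011, 000, 101, 111, 000, 000
Majority votes: 101100

101100


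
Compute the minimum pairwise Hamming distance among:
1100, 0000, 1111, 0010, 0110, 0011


Comparing all pairs, minimum distance: 1
Can detect 0 errors, correct 0 errors

1


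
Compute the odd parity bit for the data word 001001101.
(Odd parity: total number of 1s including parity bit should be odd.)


Number of 1s in data: 4
Parity bit: 1

1


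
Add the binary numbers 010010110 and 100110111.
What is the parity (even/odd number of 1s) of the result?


010010110 = 150
100110111 = 311
Sum = 461 = 111001101
1s count = 6

even parity (6 ones in 111001101)


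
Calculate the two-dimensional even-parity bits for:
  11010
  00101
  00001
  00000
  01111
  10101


Row parities: 101001
Column parities: 00100

Row P: 101001, Col P: 00100, Corner: 1


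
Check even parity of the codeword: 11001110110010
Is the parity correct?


Number of 1s: 8

Yes, parity is correct (8 ones)


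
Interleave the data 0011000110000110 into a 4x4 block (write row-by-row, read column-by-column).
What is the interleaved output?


Matrix:
  0011
  0001
  1000
  0110
Read columns: 0010000110011100

0010000110011100


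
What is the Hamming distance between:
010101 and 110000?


XOR: 100101
Count of 1s: 3

3


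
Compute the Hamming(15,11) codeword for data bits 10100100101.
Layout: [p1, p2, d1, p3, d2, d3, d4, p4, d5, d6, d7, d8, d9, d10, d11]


Parity bits: p1=1, p2=0, p3=1, p4=1

101101010100101


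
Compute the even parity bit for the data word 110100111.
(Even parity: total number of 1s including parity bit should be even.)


Number of 1s in data: 6
Parity bit: 0

0


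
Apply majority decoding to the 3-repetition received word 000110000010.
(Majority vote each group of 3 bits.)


Groups: 000, 110, 000, 010
Majority votes: 0100

0100


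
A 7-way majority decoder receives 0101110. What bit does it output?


Ones: 4 out of 7
Threshold: 4

1 (4/7 voted 1)


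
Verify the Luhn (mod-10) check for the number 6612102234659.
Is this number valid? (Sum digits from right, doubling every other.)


Luhn sum = 48
48 mod 10 = 8

Invalid (Luhn sum mod 10 = 8)


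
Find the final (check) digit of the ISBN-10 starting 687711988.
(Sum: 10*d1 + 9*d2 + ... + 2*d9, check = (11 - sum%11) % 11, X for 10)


Weighted sum: 324
324 mod 11 = 5

Check digit: 6


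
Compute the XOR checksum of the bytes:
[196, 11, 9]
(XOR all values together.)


XOR chain: 196 ^ 11 ^ 9 = 198

198


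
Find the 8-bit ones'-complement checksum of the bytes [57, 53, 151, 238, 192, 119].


Sum = 810 mod 256 = 42
Complement = 213

213


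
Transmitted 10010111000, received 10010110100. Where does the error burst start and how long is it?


XOR: 00000001100

Burst at position 7, length 2


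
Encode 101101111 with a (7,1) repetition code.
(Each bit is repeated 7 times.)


Each bit -> 7 copies

111111100000001111111111111100000001111111111111111111111111111


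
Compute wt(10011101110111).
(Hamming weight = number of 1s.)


Counting 1s in 10011101110111

10


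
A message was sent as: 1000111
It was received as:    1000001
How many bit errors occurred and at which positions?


XOR: 0000110

2 error(s) at position(s): 4, 5


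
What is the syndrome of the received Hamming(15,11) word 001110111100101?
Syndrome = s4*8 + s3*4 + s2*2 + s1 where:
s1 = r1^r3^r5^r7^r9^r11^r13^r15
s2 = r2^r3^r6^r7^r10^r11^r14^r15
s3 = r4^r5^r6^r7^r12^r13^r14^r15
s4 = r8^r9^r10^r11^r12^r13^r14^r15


s1=0, s2=0, s3=1, s4=1

Syndrome = 12 (error at position 12)


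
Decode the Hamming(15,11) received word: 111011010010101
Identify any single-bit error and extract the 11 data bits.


Syndrome = 2: error at position 2

Data: 11100010101 (corrected bit 2)


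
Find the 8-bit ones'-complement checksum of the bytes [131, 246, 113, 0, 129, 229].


Sum = 848 mod 256 = 80
Complement = 175

175


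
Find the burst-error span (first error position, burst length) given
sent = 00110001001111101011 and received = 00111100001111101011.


XOR: 00001101000000000000

Burst at position 4, length 4


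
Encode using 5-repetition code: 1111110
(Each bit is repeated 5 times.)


Each bit -> 5 copies

11111111111111111111111111111100000


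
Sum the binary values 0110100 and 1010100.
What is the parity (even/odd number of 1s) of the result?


0110100 = 52
1010100 = 84
Sum = 136 = 10001000
1s count = 2

even parity (2 ones in 10001000)


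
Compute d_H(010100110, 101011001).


XOR: 111111111
Count of 1s: 9

9


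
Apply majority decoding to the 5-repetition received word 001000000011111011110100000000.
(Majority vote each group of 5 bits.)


Groups: 00100, 00000, 11111, 01111, 01000, 00000
Majority votes: 001100

001100


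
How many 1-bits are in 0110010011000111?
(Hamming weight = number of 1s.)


Counting 1s in 0110010011000111

8


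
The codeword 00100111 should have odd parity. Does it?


Number of 1s: 4

No, parity error (4 ones)


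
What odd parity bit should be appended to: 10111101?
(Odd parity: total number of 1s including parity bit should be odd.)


Number of 1s in data: 6
Parity bit: 1

1


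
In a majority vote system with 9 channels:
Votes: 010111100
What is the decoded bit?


Ones: 5 out of 9
Threshold: 5

1 (5/9 voted 1)


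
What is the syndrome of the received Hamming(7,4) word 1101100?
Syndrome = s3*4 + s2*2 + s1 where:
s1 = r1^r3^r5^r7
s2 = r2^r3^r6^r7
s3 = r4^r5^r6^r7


s1=0, s2=1, s3=0

Syndrome = 2 (error at position 2)


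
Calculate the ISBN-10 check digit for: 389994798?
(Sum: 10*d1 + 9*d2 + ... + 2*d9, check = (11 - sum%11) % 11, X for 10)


Weighted sum: 382
382 mod 11 = 8

Check digit: 3


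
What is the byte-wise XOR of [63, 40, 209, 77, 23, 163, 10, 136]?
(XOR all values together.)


XOR chain: 63 ^ 40 ^ 209 ^ 77 ^ 23 ^ 163 ^ 10 ^ 136 = 189

189


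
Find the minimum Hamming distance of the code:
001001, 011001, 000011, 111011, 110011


Comparing all pairs, minimum distance: 1
Can detect 0 errors, correct 0 errors

1


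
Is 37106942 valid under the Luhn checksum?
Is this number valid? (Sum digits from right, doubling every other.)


Luhn sum = 37
37 mod 10 = 7

Invalid (Luhn sum mod 10 = 7)


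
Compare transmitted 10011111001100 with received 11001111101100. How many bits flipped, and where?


XOR: 01010000100000

3 error(s) at position(s): 1, 3, 8


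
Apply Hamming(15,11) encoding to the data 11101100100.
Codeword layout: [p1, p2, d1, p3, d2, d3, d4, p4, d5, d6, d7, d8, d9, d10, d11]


Parity bits: p1=0, p2=1, p3=1, p4=1

011111011100100


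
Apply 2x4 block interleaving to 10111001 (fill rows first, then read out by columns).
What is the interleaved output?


Matrix:
  1011
  1001
Read columns: 11001011

11001011


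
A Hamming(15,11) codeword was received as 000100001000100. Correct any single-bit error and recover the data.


Syndrome = 0: no error detected

Data: 00001000100 (no errors)


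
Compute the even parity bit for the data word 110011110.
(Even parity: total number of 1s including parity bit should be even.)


Number of 1s in data: 6
Parity bit: 0

0


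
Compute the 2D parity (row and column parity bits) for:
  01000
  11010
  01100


Row parities: 110
Column parities: 11110

Row P: 110, Col P: 11110, Corner: 0


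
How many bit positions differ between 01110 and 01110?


XOR: 00000
Count of 1s: 0

0


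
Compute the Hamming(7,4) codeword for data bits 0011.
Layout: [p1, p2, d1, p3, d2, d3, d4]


Parity bits: p1=1, p2=0, p3=0

1000011


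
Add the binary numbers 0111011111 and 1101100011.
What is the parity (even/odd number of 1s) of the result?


0111011111 = 479
1101100011 = 867
Sum = 1346 = 10101000010
1s count = 4

even parity (4 ones in 10101000010)


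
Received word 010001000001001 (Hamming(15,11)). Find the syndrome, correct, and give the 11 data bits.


Syndrome = 7: error at position 7

Data: 00110001001 (corrected bit 7)


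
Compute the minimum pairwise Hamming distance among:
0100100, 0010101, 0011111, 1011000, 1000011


Comparing all pairs, minimum distance: 2
Can detect 1 errors, correct 0 errors

2


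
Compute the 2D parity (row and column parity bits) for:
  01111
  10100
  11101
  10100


Row parities: 0000
Column parities: 10010

Row P: 0000, Col P: 10010, Corner: 0


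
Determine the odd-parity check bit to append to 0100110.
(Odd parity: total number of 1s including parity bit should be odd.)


Number of 1s in data: 3
Parity bit: 0

0


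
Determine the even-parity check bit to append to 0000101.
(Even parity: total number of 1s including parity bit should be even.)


Number of 1s in data: 2
Parity bit: 0

0


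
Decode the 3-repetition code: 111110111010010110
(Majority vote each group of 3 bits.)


Groups: 111, 110, 111, 010, 010, 110
Majority votes: 111001

111001


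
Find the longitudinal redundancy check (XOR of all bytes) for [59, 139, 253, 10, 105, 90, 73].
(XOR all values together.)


XOR chain: 59 ^ 139 ^ 253 ^ 10 ^ 105 ^ 90 ^ 73 = 61

61


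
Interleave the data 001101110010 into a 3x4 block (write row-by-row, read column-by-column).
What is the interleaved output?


Matrix:
  0011
  0111
  0010
Read columns: 000010111110

000010111110


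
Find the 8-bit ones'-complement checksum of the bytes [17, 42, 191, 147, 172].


Sum = 569 mod 256 = 57
Complement = 198

198


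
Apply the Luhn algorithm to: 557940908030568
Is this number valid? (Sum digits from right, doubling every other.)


Luhn sum = 62
62 mod 10 = 2

Invalid (Luhn sum mod 10 = 2)


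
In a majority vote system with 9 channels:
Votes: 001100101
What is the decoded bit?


Ones: 4 out of 9
Threshold: 5

0 (4/9 voted 1)


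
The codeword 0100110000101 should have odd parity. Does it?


Number of 1s: 5

Yes, parity is correct (5 ones)


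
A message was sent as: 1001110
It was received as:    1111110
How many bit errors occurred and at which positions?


XOR: 0110000

2 error(s) at position(s): 1, 2


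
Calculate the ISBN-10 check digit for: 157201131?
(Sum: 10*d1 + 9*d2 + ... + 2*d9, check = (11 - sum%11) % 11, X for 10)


Weighted sum: 145
145 mod 11 = 2

Check digit: 9


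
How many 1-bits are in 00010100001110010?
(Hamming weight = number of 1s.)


Counting 1s in 00010100001110010

6


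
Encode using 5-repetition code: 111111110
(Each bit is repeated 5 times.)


Each bit -> 5 copies

111111111111111111111111111111111111111100000


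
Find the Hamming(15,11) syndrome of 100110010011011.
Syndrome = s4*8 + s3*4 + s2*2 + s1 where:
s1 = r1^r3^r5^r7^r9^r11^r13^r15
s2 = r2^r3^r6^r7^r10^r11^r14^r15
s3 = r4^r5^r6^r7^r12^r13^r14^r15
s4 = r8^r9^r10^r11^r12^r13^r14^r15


s1=0, s2=1, s3=1, s4=1

Syndrome = 14 (error at position 14)


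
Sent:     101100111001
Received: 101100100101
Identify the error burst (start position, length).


XOR: 000000011100

Burst at position 7, length 3


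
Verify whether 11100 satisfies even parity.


Number of 1s: 3

No, parity error (3 ones)


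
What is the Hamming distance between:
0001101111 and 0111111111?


XOR: 0110010000
Count of 1s: 3

3


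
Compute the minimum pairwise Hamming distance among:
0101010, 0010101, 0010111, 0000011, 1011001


Comparing all pairs, minimum distance: 1
Can detect 0 errors, correct 0 errors

1


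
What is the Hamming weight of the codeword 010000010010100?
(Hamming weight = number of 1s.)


Counting 1s in 010000010010100

4


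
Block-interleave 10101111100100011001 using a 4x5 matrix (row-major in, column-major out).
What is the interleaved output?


Matrix:
  10101
  11110
  01000
  11001
Read columns: 11010111110001001001

11010111110001001001


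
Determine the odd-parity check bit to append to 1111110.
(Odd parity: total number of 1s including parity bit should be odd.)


Number of 1s in data: 6
Parity bit: 1

1


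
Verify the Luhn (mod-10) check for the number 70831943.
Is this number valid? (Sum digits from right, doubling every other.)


Luhn sum = 37
37 mod 10 = 7

Invalid (Luhn sum mod 10 = 7)


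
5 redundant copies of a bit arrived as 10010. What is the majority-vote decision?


Ones: 2 out of 5
Threshold: 3

0 (2/5 voted 1)


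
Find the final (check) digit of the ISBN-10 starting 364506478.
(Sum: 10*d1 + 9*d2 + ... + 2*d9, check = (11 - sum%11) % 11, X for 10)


Weighted sum: 234
234 mod 11 = 3

Check digit: 8


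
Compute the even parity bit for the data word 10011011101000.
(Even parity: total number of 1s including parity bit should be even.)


Number of 1s in data: 7
Parity bit: 1

1


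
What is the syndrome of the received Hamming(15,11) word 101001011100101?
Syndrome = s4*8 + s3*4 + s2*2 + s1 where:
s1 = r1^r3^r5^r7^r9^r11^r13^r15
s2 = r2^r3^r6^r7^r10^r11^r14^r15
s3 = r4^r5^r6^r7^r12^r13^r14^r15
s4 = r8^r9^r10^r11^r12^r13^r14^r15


s1=1, s2=0, s3=1, s4=1

Syndrome = 13 (error at position 13)


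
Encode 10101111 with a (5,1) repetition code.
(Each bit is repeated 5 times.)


Each bit -> 5 copies

1111100000111110000011111111111111111111


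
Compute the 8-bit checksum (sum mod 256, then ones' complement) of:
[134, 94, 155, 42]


Sum = 425 mod 256 = 169
Complement = 86

86


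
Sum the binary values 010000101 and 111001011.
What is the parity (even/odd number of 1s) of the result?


010000101 = 133
111001011 = 459
Sum = 592 = 1001010000
1s count = 3

odd parity (3 ones in 1001010000)


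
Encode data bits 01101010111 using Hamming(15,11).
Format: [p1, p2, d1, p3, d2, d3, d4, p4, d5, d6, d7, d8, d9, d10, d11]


Parity bits: p1=1, p2=0, p3=1, p4=1

100111011010111


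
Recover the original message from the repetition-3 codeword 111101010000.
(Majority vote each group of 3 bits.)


Groups: 111, 101, 010, 000
Majority votes: 1100

1100


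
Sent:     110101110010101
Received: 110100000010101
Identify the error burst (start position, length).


XOR: 000001110000000

Burst at position 5, length 3


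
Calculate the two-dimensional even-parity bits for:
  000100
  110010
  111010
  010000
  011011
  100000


Row parities: 110101
Column parities: 100111

Row P: 110101, Col P: 100111, Corner: 0


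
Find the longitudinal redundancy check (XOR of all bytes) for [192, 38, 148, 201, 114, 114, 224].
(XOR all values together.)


XOR chain: 192 ^ 38 ^ 148 ^ 201 ^ 114 ^ 114 ^ 224 = 91

91


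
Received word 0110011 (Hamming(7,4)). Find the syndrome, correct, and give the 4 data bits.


Syndrome = 0: no error detected

Data: 1011 (no errors)


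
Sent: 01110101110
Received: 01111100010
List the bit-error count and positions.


XOR: 00001001100

3 error(s) at position(s): 4, 7, 8


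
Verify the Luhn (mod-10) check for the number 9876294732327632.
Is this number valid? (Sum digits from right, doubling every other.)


Luhn sum = 91
91 mod 10 = 1

Invalid (Luhn sum mod 10 = 1)


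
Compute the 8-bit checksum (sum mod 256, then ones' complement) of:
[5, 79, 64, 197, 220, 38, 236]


Sum = 839 mod 256 = 71
Complement = 184

184


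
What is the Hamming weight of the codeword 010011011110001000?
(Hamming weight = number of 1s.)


Counting 1s in 010011011110001000

8


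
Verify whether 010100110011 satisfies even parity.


Number of 1s: 6

Yes, parity is correct (6 ones)


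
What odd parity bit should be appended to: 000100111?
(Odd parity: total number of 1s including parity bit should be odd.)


Number of 1s in data: 4
Parity bit: 1

1


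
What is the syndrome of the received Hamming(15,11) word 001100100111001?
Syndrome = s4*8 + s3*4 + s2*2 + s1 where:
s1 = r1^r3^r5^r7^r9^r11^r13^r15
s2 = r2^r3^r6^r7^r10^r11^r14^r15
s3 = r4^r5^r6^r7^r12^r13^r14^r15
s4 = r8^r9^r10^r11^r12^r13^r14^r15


s1=0, s2=1, s3=0, s4=0

Syndrome = 2 (error at position 2)


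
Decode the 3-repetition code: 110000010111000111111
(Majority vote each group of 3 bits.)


Groups: 110, 000, 010, 111, 000, 111, 111
Majority votes: 1001011

1001011


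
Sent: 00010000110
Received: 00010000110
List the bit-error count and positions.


XOR: 00000000000

0 errors (received matches sent)


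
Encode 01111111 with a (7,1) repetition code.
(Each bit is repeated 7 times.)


Each bit -> 7 copies

00000001111111111111111111111111111111111111111111111111


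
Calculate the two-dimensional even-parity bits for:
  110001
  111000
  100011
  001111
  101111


Row parities: 11101
Column parities: 001010

Row P: 11101, Col P: 001010, Corner: 0


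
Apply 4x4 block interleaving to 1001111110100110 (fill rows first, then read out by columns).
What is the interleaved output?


Matrix:
  1001
  1111
  1010
  0110
Read columns: 1110010101111100

1110010101111100


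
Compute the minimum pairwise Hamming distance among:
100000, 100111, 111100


Comparing all pairs, minimum distance: 3
Can detect 2 errors, correct 1 errors

3


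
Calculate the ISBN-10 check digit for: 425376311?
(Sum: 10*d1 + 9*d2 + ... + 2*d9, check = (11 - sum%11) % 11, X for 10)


Weighted sum: 208
208 mod 11 = 10

Check digit: 1


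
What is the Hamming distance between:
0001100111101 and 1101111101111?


XOR: 1100011010010
Count of 1s: 6

6


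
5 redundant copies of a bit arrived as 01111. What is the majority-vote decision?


Ones: 4 out of 5
Threshold: 3

1 (4/5 voted 1)


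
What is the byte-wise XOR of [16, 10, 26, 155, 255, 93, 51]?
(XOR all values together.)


XOR chain: 16 ^ 10 ^ 26 ^ 155 ^ 255 ^ 93 ^ 51 = 10

10


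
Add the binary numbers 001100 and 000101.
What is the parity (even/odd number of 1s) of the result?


001100 = 12
000101 = 5
Sum = 17 = 10001
1s count = 2

even parity (2 ones in 10001)


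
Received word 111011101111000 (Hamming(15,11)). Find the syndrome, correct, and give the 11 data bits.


Syndrome = 0: no error detected

Data: 11111111000 (no errors)


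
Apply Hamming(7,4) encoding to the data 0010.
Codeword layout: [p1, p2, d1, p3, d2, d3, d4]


Parity bits: p1=0, p2=1, p3=1

0101010


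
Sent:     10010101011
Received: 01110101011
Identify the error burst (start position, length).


XOR: 11100000000

Burst at position 0, length 3


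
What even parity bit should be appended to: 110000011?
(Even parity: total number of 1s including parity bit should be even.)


Number of 1s in data: 4
Parity bit: 0

0


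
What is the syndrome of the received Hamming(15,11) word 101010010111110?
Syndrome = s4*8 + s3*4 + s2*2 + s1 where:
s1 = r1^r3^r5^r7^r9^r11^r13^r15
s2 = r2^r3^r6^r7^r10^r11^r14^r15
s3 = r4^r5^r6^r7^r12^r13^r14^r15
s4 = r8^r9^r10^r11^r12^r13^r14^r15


s1=1, s2=0, s3=0, s4=0

Syndrome = 1 (error at position 1)


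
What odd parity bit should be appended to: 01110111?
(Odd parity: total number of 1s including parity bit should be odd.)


Number of 1s in data: 6
Parity bit: 1

1


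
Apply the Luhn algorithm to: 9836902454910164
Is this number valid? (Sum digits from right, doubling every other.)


Luhn sum = 69
69 mod 10 = 9

Invalid (Luhn sum mod 10 = 9)


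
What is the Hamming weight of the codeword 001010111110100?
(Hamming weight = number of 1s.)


Counting 1s in 001010111110100

8


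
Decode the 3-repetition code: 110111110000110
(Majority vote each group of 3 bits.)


Groups: 110, 111, 110, 000, 110
Majority votes: 11101

11101


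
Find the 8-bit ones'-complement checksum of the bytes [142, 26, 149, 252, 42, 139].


Sum = 750 mod 256 = 238
Complement = 17

17


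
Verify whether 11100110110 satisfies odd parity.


Number of 1s: 7

Yes, parity is correct (7 ones)


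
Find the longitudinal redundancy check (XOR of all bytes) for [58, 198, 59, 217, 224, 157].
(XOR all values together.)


XOR chain: 58 ^ 198 ^ 59 ^ 217 ^ 224 ^ 157 = 99

99


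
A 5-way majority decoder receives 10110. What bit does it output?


Ones: 3 out of 5
Threshold: 3

1 (3/5 voted 1)


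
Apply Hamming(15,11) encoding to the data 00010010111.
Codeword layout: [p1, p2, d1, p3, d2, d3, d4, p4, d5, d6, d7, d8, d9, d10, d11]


Parity bits: p1=0, p2=0, p3=0, p4=0

000000100010111


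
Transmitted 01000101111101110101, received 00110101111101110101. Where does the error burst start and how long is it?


XOR: 01110000000000000000

Burst at position 1, length 3


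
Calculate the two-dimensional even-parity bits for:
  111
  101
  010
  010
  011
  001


Row parities: 101101
Column parities: 000

Row P: 101101, Col P: 000, Corner: 0


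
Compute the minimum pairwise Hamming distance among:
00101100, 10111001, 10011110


Comparing all pairs, minimum distance: 4
Can detect 3 errors, correct 1 errors

4


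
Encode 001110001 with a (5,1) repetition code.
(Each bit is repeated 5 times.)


Each bit -> 5 copies

000000000011111111111111100000000000000011111


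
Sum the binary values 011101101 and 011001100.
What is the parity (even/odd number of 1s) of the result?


011101101 = 237
011001100 = 204
Sum = 441 = 110111001
1s count = 6

even parity (6 ones in 110111001)


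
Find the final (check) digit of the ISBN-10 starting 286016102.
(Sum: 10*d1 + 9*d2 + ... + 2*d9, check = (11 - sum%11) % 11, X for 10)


Weighted sum: 184
184 mod 11 = 8

Check digit: 3


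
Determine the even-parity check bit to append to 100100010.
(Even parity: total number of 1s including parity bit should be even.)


Number of 1s in data: 3
Parity bit: 1

1


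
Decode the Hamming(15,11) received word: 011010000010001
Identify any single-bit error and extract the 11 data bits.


Syndrome = 0: no error detected

Data: 11000010001 (no errors)


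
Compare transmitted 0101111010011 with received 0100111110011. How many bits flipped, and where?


XOR: 0001000100000

2 error(s) at position(s): 3, 7


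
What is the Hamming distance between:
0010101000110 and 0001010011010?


XOR: 0011111011100
Count of 1s: 8

8


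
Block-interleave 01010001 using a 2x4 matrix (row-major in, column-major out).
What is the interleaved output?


Matrix:
  0101
  0001
Read columns: 00100011

00100011


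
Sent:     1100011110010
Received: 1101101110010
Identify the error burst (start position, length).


XOR: 0001110000000

Burst at position 3, length 3


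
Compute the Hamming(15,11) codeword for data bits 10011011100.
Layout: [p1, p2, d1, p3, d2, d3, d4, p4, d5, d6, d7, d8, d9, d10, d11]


Parity bits: p1=1, p2=1, p3=1, p4=0

111100101011100


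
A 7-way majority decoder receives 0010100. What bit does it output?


Ones: 2 out of 7
Threshold: 4

0 (2/7 voted 1)


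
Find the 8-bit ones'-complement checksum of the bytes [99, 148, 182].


Sum = 429 mod 256 = 173
Complement = 82

82


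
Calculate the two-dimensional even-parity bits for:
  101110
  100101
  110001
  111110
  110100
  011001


Row parities: 011111
Column parities: 101001

Row P: 011111, Col P: 101001, Corner: 1


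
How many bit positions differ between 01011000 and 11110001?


XOR: 10101001
Count of 1s: 4

4


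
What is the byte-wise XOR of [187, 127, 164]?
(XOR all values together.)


XOR chain: 187 ^ 127 ^ 164 = 96

96


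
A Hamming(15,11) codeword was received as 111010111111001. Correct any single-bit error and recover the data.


Syndrome = 1: error at position 1

Data: 11011111001 (corrected bit 1)


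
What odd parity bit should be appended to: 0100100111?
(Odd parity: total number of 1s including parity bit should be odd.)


Number of 1s in data: 5
Parity bit: 0

0


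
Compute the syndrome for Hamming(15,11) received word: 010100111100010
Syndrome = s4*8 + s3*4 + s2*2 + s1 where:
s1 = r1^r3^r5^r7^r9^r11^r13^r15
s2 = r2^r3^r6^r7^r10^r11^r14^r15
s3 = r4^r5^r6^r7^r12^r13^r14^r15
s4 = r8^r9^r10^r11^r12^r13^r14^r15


s1=0, s2=0, s3=1, s4=0

Syndrome = 4 (error at position 4)


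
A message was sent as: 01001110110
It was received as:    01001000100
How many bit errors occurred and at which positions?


XOR: 00000110010

3 error(s) at position(s): 5, 6, 9


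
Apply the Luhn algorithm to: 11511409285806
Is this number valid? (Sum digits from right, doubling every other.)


Luhn sum = 47
47 mod 10 = 7

Invalid (Luhn sum mod 10 = 7)


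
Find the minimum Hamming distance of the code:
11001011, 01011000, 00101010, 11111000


Comparing all pairs, minimum distance: 2
Can detect 1 errors, correct 0 errors

2


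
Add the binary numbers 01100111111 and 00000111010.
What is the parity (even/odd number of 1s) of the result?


01100111111 = 831
00000111010 = 58
Sum = 889 = 1101111001
1s count = 7

odd parity (7 ones in 1101111001)
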